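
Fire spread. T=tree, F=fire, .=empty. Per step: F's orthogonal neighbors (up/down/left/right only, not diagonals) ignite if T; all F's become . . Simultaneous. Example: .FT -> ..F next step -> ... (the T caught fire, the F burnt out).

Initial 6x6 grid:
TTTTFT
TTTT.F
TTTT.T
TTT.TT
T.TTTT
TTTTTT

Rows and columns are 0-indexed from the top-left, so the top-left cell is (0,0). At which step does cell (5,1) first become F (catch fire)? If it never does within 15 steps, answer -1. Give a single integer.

Step 1: cell (5,1)='T' (+3 fires, +2 burnt)
Step 2: cell (5,1)='T' (+3 fires, +3 burnt)
Step 3: cell (5,1)='T' (+5 fires, +3 burnt)
Step 4: cell (5,1)='T' (+5 fires, +5 burnt)
Step 5: cell (5,1)='T' (+5 fires, +5 burnt)
Step 6: cell (5,1)='T' (+4 fires, +5 burnt)
Step 7: cell (5,1)='T' (+2 fires, +4 burnt)
Step 8: cell (5,1)='F' (+2 fires, +2 burnt)
  -> target ignites at step 8
Step 9: cell (5,1)='.' (+1 fires, +2 burnt)
Step 10: cell (5,1)='.' (+0 fires, +1 burnt)
  fire out at step 10

8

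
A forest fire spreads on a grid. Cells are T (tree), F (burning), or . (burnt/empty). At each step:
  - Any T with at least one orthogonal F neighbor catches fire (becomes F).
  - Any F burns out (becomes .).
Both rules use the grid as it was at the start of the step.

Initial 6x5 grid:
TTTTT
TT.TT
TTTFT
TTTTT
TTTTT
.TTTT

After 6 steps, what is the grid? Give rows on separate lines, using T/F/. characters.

Step 1: 4 trees catch fire, 1 burn out
  TTTTT
  TT.FT
  TTF.F
  TTTFT
  TTTTT
  .TTTT
Step 2: 6 trees catch fire, 4 burn out
  TTTFT
  TT..F
  TF...
  TTF.F
  TTTFT
  .TTTT
Step 3: 8 trees catch fire, 6 burn out
  TTF.F
  TF...
  F....
  TF...
  TTF.F
  .TTFT
Step 4: 6 trees catch fire, 8 burn out
  TF...
  F....
  .....
  F....
  TF...
  .TF.F
Step 5: 3 trees catch fire, 6 burn out
  F....
  .....
  .....
  .....
  F....
  .F...
Step 6: 0 trees catch fire, 3 burn out
  .....
  .....
  .....
  .....
  .....
  .....

.....
.....
.....
.....
.....
.....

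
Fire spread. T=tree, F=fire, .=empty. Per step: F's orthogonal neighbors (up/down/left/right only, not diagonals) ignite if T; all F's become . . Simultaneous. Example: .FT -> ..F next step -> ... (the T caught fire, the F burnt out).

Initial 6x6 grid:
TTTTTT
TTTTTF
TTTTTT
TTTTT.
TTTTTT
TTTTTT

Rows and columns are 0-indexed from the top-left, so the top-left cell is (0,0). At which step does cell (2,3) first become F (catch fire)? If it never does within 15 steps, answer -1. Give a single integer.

Step 1: cell (2,3)='T' (+3 fires, +1 burnt)
Step 2: cell (2,3)='T' (+3 fires, +3 burnt)
Step 3: cell (2,3)='F' (+4 fires, +3 burnt)
  -> target ignites at step 3
Step 4: cell (2,3)='.' (+5 fires, +4 burnt)
Step 5: cell (2,3)='.' (+7 fires, +5 burnt)
Step 6: cell (2,3)='.' (+6 fires, +7 burnt)
Step 7: cell (2,3)='.' (+3 fires, +6 burnt)
Step 8: cell (2,3)='.' (+2 fires, +3 burnt)
Step 9: cell (2,3)='.' (+1 fires, +2 burnt)
Step 10: cell (2,3)='.' (+0 fires, +1 burnt)
  fire out at step 10

3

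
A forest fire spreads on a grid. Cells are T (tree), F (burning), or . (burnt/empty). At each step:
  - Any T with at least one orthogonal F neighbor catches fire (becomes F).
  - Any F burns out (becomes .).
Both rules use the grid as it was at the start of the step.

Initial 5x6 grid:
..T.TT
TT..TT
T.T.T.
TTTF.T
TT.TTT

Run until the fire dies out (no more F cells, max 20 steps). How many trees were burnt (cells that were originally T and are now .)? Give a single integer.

Step 1: +2 fires, +1 burnt (F count now 2)
Step 2: +3 fires, +2 burnt (F count now 3)
Step 3: +3 fires, +3 burnt (F count now 3)
Step 4: +3 fires, +3 burnt (F count now 3)
Step 5: +1 fires, +3 burnt (F count now 1)
Step 6: +1 fires, +1 burnt (F count now 1)
Step 7: +0 fires, +1 burnt (F count now 0)
Fire out after step 7
Initially T: 19, now '.': 24
Total burnt (originally-T cells now '.'): 13

Answer: 13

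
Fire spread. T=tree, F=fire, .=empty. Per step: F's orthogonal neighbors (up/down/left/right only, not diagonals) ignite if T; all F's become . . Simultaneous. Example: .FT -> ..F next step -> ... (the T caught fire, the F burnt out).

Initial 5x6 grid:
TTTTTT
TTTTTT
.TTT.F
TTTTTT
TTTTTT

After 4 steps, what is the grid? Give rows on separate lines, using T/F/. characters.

Step 1: 2 trees catch fire, 1 burn out
  TTTTTT
  TTTTTF
  .TTT..
  TTTTTF
  TTTTTT
Step 2: 4 trees catch fire, 2 burn out
  TTTTTF
  TTTTF.
  .TTT..
  TTTTF.
  TTTTTF
Step 3: 4 trees catch fire, 4 burn out
  TTTTF.
  TTTF..
  .TTT..
  TTTF..
  TTTTF.
Step 4: 5 trees catch fire, 4 burn out
  TTTF..
  TTF...
  .TTF..
  TTF...
  TTTF..

TTTF..
TTF...
.TTF..
TTF...
TTTF..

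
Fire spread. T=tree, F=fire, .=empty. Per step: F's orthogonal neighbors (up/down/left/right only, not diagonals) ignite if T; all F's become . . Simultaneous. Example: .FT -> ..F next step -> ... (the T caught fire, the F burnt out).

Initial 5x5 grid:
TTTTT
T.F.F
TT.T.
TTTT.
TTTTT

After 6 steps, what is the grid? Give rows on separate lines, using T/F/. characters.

Step 1: 2 trees catch fire, 2 burn out
  TTFTF
  T....
  TT.T.
  TTTT.
  TTTTT
Step 2: 2 trees catch fire, 2 burn out
  TF.F.
  T....
  TT.T.
  TTTT.
  TTTTT
Step 3: 1 trees catch fire, 2 burn out
  F....
  T....
  TT.T.
  TTTT.
  TTTTT
Step 4: 1 trees catch fire, 1 burn out
  .....
  F....
  TT.T.
  TTTT.
  TTTTT
Step 5: 1 trees catch fire, 1 burn out
  .....
  .....
  FT.T.
  TTTT.
  TTTTT
Step 6: 2 trees catch fire, 1 burn out
  .....
  .....
  .F.T.
  FTTT.
  TTTTT

.....
.....
.F.T.
FTTT.
TTTTT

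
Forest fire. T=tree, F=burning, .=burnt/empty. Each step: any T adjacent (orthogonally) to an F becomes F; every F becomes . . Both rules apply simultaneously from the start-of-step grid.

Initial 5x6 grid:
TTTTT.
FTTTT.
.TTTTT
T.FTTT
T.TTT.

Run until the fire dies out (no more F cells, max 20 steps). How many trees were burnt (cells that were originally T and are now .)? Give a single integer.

Step 1: +5 fires, +2 burnt (F count now 5)
Step 2: +6 fires, +5 burnt (F count now 6)
Step 3: +5 fires, +6 burnt (F count now 5)
Step 4: +3 fires, +5 burnt (F count now 3)
Step 5: +1 fires, +3 burnt (F count now 1)
Step 6: +0 fires, +1 burnt (F count now 0)
Fire out after step 6
Initially T: 22, now '.': 28
Total burnt (originally-T cells now '.'): 20

Answer: 20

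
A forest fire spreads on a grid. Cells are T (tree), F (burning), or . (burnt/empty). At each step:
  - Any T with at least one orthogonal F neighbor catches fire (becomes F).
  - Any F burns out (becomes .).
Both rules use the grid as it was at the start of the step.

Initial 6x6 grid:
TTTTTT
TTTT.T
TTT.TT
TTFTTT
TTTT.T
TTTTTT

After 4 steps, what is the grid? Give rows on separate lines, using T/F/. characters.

Step 1: 4 trees catch fire, 1 burn out
  TTTTTT
  TTTT.T
  TTF.TT
  TF.FTT
  TTFT.T
  TTTTTT
Step 2: 7 trees catch fire, 4 burn out
  TTTTTT
  TTFT.T
  TF..TT
  F...FT
  TF.F.T
  TTFTTT
Step 3: 9 trees catch fire, 7 burn out
  TTFTTT
  TF.F.T
  F...FT
  .....F
  F....T
  TF.FTT
Step 4: 7 trees catch fire, 9 burn out
  TF.FTT
  F....T
  .....F
  ......
  .....F
  F...FT

TF.FTT
F....T
.....F
......
.....F
F...FT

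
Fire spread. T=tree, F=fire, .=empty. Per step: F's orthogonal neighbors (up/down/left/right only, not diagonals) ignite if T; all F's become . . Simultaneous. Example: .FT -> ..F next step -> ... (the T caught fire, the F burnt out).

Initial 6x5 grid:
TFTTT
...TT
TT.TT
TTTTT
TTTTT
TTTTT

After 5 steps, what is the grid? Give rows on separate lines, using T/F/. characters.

Step 1: 2 trees catch fire, 1 burn out
  F.FTT
  ...TT
  TT.TT
  TTTTT
  TTTTT
  TTTTT
Step 2: 1 trees catch fire, 2 burn out
  ...FT
  ...TT
  TT.TT
  TTTTT
  TTTTT
  TTTTT
Step 3: 2 trees catch fire, 1 burn out
  ....F
  ...FT
  TT.TT
  TTTTT
  TTTTT
  TTTTT
Step 4: 2 trees catch fire, 2 burn out
  .....
  ....F
  TT.FT
  TTTTT
  TTTTT
  TTTTT
Step 5: 2 trees catch fire, 2 burn out
  .....
  .....
  TT..F
  TTTFT
  TTTTT
  TTTTT

.....
.....
TT..F
TTTFT
TTTTT
TTTTT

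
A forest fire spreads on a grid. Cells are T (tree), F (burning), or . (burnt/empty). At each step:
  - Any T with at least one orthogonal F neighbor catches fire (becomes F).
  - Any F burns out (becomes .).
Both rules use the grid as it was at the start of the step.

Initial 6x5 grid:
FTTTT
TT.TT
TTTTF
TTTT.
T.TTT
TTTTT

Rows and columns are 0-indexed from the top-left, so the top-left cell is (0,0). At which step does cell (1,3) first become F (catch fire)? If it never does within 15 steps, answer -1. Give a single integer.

Step 1: cell (1,3)='T' (+4 fires, +2 burnt)
Step 2: cell (1,3)='F' (+7 fires, +4 burnt)
  -> target ignites at step 2
Step 3: cell (1,3)='.' (+5 fires, +7 burnt)
Step 4: cell (1,3)='.' (+5 fires, +5 burnt)
Step 5: cell (1,3)='.' (+3 fires, +5 burnt)
Step 6: cell (1,3)='.' (+1 fires, +3 burnt)
Step 7: cell (1,3)='.' (+0 fires, +1 burnt)
  fire out at step 7

2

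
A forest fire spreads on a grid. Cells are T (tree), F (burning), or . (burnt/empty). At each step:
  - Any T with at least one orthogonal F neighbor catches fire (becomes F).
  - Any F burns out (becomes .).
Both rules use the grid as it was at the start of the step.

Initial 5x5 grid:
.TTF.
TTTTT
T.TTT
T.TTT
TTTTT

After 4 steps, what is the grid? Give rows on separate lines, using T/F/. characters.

Step 1: 2 trees catch fire, 1 burn out
  .TF..
  TTTFT
  T.TTT
  T.TTT
  TTTTT
Step 2: 4 trees catch fire, 2 burn out
  .F...
  TTF.F
  T.TFT
  T.TTT
  TTTTT
Step 3: 4 trees catch fire, 4 burn out
  .....
  TF...
  T.F.F
  T.TFT
  TTTTT
Step 4: 4 trees catch fire, 4 burn out
  .....
  F....
  T....
  T.F.F
  TTTFT

.....
F....
T....
T.F.F
TTTFT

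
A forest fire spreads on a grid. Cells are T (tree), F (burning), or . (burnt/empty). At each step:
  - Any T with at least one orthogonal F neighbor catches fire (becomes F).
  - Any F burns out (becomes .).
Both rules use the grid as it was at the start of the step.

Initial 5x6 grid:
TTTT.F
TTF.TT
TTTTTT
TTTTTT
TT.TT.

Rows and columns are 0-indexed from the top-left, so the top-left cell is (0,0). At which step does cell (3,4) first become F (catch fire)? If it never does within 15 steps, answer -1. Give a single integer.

Step 1: cell (3,4)='T' (+4 fires, +2 burnt)
Step 2: cell (3,4)='T' (+8 fires, +4 burnt)
Step 3: cell (3,4)='T' (+6 fires, +8 burnt)
Step 4: cell (3,4)='F' (+4 fires, +6 burnt)
  -> target ignites at step 4
Step 5: cell (3,4)='.' (+2 fires, +4 burnt)
Step 6: cell (3,4)='.' (+0 fires, +2 burnt)
  fire out at step 6

4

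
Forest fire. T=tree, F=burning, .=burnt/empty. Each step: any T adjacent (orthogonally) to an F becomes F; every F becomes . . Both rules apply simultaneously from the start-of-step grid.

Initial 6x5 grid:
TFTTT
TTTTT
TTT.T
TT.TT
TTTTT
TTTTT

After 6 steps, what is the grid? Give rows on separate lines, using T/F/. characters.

Step 1: 3 trees catch fire, 1 burn out
  F.FTT
  TFTTT
  TTT.T
  TT.TT
  TTTTT
  TTTTT
Step 2: 4 trees catch fire, 3 burn out
  ...FT
  F.FTT
  TFT.T
  TT.TT
  TTTTT
  TTTTT
Step 3: 5 trees catch fire, 4 burn out
  ....F
  ...FT
  F.F.T
  TF.TT
  TTTTT
  TTTTT
Step 4: 3 trees catch fire, 5 burn out
  .....
  ....F
  ....T
  F..TT
  TFTTT
  TTTTT
Step 5: 4 trees catch fire, 3 burn out
  .....
  .....
  ....F
  ...TT
  F.FTT
  TFTTT
Step 6: 4 trees catch fire, 4 burn out
  .....
  .....
  .....
  ...TF
  ...FT
  F.FTT

.....
.....
.....
...TF
...FT
F.FTT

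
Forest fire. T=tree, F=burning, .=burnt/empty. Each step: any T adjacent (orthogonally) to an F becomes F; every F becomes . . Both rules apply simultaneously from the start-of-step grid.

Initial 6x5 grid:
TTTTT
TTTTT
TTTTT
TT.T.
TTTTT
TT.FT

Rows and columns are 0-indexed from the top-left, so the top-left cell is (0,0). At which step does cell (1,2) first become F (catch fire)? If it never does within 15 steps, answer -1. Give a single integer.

Step 1: cell (1,2)='T' (+2 fires, +1 burnt)
Step 2: cell (1,2)='T' (+3 fires, +2 burnt)
Step 3: cell (1,2)='T' (+2 fires, +3 burnt)
Step 4: cell (1,2)='T' (+6 fires, +2 burnt)
Step 5: cell (1,2)='F' (+6 fires, +6 burnt)
  -> target ignites at step 5
Step 6: cell (1,2)='.' (+4 fires, +6 burnt)
Step 7: cell (1,2)='.' (+2 fires, +4 burnt)
Step 8: cell (1,2)='.' (+1 fires, +2 burnt)
Step 9: cell (1,2)='.' (+0 fires, +1 burnt)
  fire out at step 9

5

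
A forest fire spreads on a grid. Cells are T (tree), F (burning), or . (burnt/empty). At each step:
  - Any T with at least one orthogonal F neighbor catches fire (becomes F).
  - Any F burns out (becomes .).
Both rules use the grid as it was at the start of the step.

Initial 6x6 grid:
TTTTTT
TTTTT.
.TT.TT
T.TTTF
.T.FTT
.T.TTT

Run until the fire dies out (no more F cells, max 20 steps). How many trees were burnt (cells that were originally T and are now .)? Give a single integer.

Step 1: +6 fires, +2 burnt (F count now 6)
Step 2: +4 fires, +6 burnt (F count now 4)
Step 3: +2 fires, +4 burnt (F count now 2)
Step 4: +4 fires, +2 burnt (F count now 4)
Step 5: +4 fires, +4 burnt (F count now 4)
Step 6: +2 fires, +4 burnt (F count now 2)
Step 7: +1 fires, +2 burnt (F count now 1)
Step 8: +0 fires, +1 burnt (F count now 0)
Fire out after step 8
Initially T: 26, now '.': 33
Total burnt (originally-T cells now '.'): 23

Answer: 23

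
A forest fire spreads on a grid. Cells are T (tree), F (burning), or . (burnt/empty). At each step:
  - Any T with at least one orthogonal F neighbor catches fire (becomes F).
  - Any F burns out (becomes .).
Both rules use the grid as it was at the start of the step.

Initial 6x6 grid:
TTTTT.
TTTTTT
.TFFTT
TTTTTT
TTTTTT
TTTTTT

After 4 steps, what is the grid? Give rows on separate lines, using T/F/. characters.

Step 1: 6 trees catch fire, 2 burn out
  TTTTT.
  TTFFTT
  .F..FT
  TTFFTT
  TTTTTT
  TTTTTT
Step 2: 9 trees catch fire, 6 burn out
  TTFFT.
  TF..FT
  .....F
  TF..FT
  TTFFTT
  TTTTTT
Step 3: 10 trees catch fire, 9 burn out
  TF..F.
  F....F
  ......
  F....F
  TF..FT
  TTFFTT
Step 4: 5 trees catch fire, 10 burn out
  F.....
  ......
  ......
  ......
  F....F
  TF..FT

F.....
......
......
......
F....F
TF..FT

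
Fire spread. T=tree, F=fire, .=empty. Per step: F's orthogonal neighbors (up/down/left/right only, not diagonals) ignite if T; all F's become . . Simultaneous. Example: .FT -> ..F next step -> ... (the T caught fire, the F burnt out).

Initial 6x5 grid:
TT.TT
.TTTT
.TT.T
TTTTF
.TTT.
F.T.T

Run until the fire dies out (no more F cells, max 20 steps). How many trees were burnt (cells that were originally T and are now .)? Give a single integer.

Step 1: +2 fires, +2 burnt (F count now 2)
Step 2: +3 fires, +2 burnt (F count now 3)
Step 3: +5 fires, +3 burnt (F count now 5)
Step 4: +6 fires, +5 burnt (F count now 6)
Step 5: +1 fires, +6 burnt (F count now 1)
Step 6: +1 fires, +1 burnt (F count now 1)
Step 7: +1 fires, +1 burnt (F count now 1)
Step 8: +0 fires, +1 burnt (F count now 0)
Fire out after step 8
Initially T: 20, now '.': 29
Total burnt (originally-T cells now '.'): 19

Answer: 19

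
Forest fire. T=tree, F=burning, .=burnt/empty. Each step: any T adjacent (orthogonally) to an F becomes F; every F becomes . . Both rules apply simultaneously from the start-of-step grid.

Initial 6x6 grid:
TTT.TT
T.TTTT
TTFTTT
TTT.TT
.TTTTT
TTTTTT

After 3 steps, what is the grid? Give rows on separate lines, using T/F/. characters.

Step 1: 4 trees catch fire, 1 burn out
  TTT.TT
  T.FTTT
  TF.FTT
  TTF.TT
  .TTTTT
  TTTTTT
Step 2: 6 trees catch fire, 4 burn out
  TTF.TT
  T..FTT
  F...FT
  TF..TT
  .TFTTT
  TTTTTT
Step 3: 9 trees catch fire, 6 burn out
  TF..TT
  F...FT
  .....F
  F...FT
  .F.FTT
  TTFTTT

TF..TT
F...FT
.....F
F...FT
.F.FTT
TTFTTT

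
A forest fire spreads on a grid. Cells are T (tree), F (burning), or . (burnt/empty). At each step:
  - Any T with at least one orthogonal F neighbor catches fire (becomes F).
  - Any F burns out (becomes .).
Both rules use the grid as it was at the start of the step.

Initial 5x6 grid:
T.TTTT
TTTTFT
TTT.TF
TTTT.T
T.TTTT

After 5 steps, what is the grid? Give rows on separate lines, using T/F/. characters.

Step 1: 5 trees catch fire, 2 burn out
  T.TTFT
  TTTF.F
  TTT.F.
  TTTT.F
  T.TTTT
Step 2: 4 trees catch fire, 5 burn out
  T.TF.F
  TTF...
  TTT...
  TTTT..
  T.TTTF
Step 3: 4 trees catch fire, 4 burn out
  T.F...
  TF....
  TTF...
  TTTT..
  T.TTF.
Step 4: 4 trees catch fire, 4 burn out
  T.....
  F.....
  TF....
  TTFT..
  T.TF..
Step 5: 5 trees catch fire, 4 burn out
  F.....
  ......
  F.....
  TF.F..
  T.F...

F.....
......
F.....
TF.F..
T.F...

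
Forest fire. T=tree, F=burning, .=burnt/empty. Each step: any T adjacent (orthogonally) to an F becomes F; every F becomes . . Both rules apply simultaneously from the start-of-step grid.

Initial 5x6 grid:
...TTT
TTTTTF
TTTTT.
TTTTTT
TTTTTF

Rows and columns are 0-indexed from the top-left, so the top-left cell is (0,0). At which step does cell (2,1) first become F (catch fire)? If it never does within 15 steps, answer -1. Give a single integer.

Step 1: cell (2,1)='T' (+4 fires, +2 burnt)
Step 2: cell (2,1)='T' (+5 fires, +4 burnt)
Step 3: cell (2,1)='T' (+5 fires, +5 burnt)
Step 4: cell (2,1)='T' (+4 fires, +5 burnt)
Step 5: cell (2,1)='F' (+4 fires, +4 burnt)
  -> target ignites at step 5
Step 6: cell (2,1)='.' (+2 fires, +4 burnt)
Step 7: cell (2,1)='.' (+0 fires, +2 burnt)
  fire out at step 7

5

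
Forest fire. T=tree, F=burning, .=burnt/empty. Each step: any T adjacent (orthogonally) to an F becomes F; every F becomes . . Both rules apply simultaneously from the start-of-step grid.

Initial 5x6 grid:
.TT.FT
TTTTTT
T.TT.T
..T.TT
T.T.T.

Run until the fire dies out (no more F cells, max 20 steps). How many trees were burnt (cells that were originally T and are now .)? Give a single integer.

Answer: 18

Derivation:
Step 1: +2 fires, +1 burnt (F count now 2)
Step 2: +2 fires, +2 burnt (F count now 2)
Step 3: +3 fires, +2 burnt (F count now 3)
Step 4: +4 fires, +3 burnt (F count now 4)
Step 5: +4 fires, +4 burnt (F count now 4)
Step 6: +3 fires, +4 burnt (F count now 3)
Step 7: +0 fires, +3 burnt (F count now 0)
Fire out after step 7
Initially T: 19, now '.': 29
Total burnt (originally-T cells now '.'): 18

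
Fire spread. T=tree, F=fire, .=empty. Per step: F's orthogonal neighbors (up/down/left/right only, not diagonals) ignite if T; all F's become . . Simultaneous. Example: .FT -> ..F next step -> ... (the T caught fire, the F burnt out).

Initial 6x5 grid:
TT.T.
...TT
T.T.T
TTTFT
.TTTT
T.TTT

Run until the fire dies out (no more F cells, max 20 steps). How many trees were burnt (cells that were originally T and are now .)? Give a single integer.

Step 1: +3 fires, +1 burnt (F count now 3)
Step 2: +6 fires, +3 burnt (F count now 6)
Step 3: +5 fires, +6 burnt (F count now 5)
Step 4: +2 fires, +5 burnt (F count now 2)
Step 5: +1 fires, +2 burnt (F count now 1)
Step 6: +0 fires, +1 burnt (F count now 0)
Fire out after step 6
Initially T: 20, now '.': 27
Total burnt (originally-T cells now '.'): 17

Answer: 17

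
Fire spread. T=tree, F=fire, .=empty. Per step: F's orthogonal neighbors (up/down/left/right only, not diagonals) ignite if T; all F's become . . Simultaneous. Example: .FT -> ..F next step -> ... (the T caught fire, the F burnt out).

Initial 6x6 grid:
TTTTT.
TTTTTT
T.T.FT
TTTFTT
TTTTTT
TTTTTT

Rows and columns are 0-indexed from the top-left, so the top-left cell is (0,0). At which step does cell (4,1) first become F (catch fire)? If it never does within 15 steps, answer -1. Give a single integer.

Step 1: cell (4,1)='T' (+5 fires, +2 burnt)
Step 2: cell (4,1)='T' (+9 fires, +5 burnt)
Step 3: cell (4,1)='F' (+7 fires, +9 burnt)
  -> target ignites at step 3
Step 4: cell (4,1)='.' (+6 fires, +7 burnt)
Step 5: cell (4,1)='.' (+3 fires, +6 burnt)
Step 6: cell (4,1)='.' (+1 fires, +3 burnt)
Step 7: cell (4,1)='.' (+0 fires, +1 burnt)
  fire out at step 7

3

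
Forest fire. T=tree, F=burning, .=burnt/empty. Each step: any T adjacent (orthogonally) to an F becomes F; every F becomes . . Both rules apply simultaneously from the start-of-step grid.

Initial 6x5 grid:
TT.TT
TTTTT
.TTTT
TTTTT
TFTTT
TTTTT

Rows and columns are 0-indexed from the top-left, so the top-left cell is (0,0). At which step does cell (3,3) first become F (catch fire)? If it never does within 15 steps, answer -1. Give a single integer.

Step 1: cell (3,3)='T' (+4 fires, +1 burnt)
Step 2: cell (3,3)='T' (+6 fires, +4 burnt)
Step 3: cell (3,3)='F' (+5 fires, +6 burnt)
  -> target ignites at step 3
Step 4: cell (3,3)='.' (+6 fires, +5 burnt)
Step 5: cell (3,3)='.' (+3 fires, +6 burnt)
Step 6: cell (3,3)='.' (+2 fires, +3 burnt)
Step 7: cell (3,3)='.' (+1 fires, +2 burnt)
Step 8: cell (3,3)='.' (+0 fires, +1 burnt)
  fire out at step 8

3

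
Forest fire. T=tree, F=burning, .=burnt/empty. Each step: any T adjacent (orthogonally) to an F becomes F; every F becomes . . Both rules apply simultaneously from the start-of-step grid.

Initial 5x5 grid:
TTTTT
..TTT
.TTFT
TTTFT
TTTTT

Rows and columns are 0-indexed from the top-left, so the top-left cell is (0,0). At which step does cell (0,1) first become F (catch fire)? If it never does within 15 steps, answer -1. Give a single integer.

Step 1: cell (0,1)='T' (+6 fires, +2 burnt)
Step 2: cell (0,1)='T' (+7 fires, +6 burnt)
Step 3: cell (0,1)='T' (+4 fires, +7 burnt)
Step 4: cell (0,1)='F' (+2 fires, +4 burnt)
  -> target ignites at step 4
Step 5: cell (0,1)='.' (+1 fires, +2 burnt)
Step 6: cell (0,1)='.' (+0 fires, +1 burnt)
  fire out at step 6

4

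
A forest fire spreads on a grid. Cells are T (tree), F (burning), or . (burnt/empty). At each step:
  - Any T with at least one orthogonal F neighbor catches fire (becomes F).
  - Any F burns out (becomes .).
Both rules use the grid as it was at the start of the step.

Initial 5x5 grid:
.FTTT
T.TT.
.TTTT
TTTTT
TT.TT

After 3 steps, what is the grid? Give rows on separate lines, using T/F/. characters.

Step 1: 1 trees catch fire, 1 burn out
  ..FTT
  T.TT.
  .TTTT
  TTTTT
  TT.TT
Step 2: 2 trees catch fire, 1 burn out
  ...FT
  T.FT.
  .TTTT
  TTTTT
  TT.TT
Step 3: 3 trees catch fire, 2 burn out
  ....F
  T..F.
  .TFTT
  TTTTT
  TT.TT

....F
T..F.
.TFTT
TTTTT
TT.TT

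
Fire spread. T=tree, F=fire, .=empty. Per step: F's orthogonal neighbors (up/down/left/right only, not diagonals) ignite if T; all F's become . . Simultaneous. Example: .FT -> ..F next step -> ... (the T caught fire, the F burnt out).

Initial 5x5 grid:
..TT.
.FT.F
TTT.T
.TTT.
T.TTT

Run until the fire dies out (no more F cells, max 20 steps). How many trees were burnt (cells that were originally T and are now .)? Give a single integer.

Step 1: +3 fires, +2 burnt (F count now 3)
Step 2: +4 fires, +3 burnt (F count now 4)
Step 3: +2 fires, +4 burnt (F count now 2)
Step 4: +2 fires, +2 burnt (F count now 2)
Step 5: +1 fires, +2 burnt (F count now 1)
Step 6: +1 fires, +1 burnt (F count now 1)
Step 7: +0 fires, +1 burnt (F count now 0)
Fire out after step 7
Initially T: 14, now '.': 24
Total burnt (originally-T cells now '.'): 13

Answer: 13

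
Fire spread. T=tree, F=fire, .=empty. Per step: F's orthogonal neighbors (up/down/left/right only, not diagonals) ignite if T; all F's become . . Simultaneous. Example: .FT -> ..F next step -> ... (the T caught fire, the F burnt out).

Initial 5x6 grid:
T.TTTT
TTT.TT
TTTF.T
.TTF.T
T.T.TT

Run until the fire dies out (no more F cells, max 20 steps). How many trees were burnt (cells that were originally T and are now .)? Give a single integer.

Step 1: +2 fires, +2 burnt (F count now 2)
Step 2: +4 fires, +2 burnt (F count now 4)
Step 3: +3 fires, +4 burnt (F count now 3)
Step 4: +2 fires, +3 burnt (F count now 2)
Step 5: +2 fires, +2 burnt (F count now 2)
Step 6: +2 fires, +2 burnt (F count now 2)
Step 7: +1 fires, +2 burnt (F count now 1)
Step 8: +1 fires, +1 burnt (F count now 1)
Step 9: +1 fires, +1 burnt (F count now 1)
Step 10: +1 fires, +1 burnt (F count now 1)
Step 11: +1 fires, +1 burnt (F count now 1)
Step 12: +0 fires, +1 burnt (F count now 0)
Fire out after step 12
Initially T: 21, now '.': 29
Total burnt (originally-T cells now '.'): 20

Answer: 20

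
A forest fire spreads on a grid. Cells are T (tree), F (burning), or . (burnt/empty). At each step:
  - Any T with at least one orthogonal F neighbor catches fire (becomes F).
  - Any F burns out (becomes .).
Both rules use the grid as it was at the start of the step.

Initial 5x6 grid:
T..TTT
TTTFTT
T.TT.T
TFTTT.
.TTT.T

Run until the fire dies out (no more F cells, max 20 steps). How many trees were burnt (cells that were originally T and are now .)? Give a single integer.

Answer: 20

Derivation:
Step 1: +7 fires, +2 burnt (F count now 7)
Step 2: +7 fires, +7 burnt (F count now 7)
Step 3: +5 fires, +7 burnt (F count now 5)
Step 4: +1 fires, +5 burnt (F count now 1)
Step 5: +0 fires, +1 burnt (F count now 0)
Fire out after step 5
Initially T: 21, now '.': 29
Total burnt (originally-T cells now '.'): 20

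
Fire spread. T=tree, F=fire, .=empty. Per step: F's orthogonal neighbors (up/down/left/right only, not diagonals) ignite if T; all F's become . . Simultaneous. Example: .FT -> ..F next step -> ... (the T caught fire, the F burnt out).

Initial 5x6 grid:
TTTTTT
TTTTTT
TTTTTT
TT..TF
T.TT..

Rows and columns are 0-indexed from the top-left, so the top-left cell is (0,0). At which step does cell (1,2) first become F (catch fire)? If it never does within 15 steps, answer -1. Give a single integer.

Step 1: cell (1,2)='T' (+2 fires, +1 burnt)
Step 2: cell (1,2)='T' (+2 fires, +2 burnt)
Step 3: cell (1,2)='T' (+3 fires, +2 burnt)
Step 4: cell (1,2)='T' (+3 fires, +3 burnt)
Step 5: cell (1,2)='F' (+3 fires, +3 burnt)
  -> target ignites at step 5
Step 6: cell (1,2)='.' (+4 fires, +3 burnt)
Step 7: cell (1,2)='.' (+3 fires, +4 burnt)
Step 8: cell (1,2)='.' (+2 fires, +3 burnt)
Step 9: cell (1,2)='.' (+0 fires, +2 burnt)
  fire out at step 9

5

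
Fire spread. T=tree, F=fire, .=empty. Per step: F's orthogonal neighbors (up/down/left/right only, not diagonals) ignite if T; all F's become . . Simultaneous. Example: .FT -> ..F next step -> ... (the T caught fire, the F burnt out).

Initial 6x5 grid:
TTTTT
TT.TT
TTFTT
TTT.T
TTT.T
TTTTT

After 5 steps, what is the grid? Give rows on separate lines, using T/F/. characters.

Step 1: 3 trees catch fire, 1 burn out
  TTTTT
  TT.TT
  TF.FT
  TTF.T
  TTT.T
  TTTTT
Step 2: 6 trees catch fire, 3 burn out
  TTTTT
  TF.FT
  F...F
  TF..T
  TTF.T
  TTTTT
Step 3: 8 trees catch fire, 6 burn out
  TFTFT
  F...F
  .....
  F...F
  TF..T
  TTFTT
Step 4: 7 trees catch fire, 8 burn out
  F.F.F
  .....
  .....
  .....
  F...F
  TF.FT
Step 5: 2 trees catch fire, 7 burn out
  .....
  .....
  .....
  .....
  .....
  F...F

.....
.....
.....
.....
.....
F...F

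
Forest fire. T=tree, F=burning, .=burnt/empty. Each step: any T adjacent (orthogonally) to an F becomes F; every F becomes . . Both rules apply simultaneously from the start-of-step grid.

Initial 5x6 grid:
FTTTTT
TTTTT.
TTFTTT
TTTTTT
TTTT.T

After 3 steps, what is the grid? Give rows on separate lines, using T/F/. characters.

Step 1: 6 trees catch fire, 2 burn out
  .FTTTT
  FTFTT.
  TF.FTT
  TTFTTT
  TTTT.T
Step 2: 8 trees catch fire, 6 burn out
  ..FTTT
  .F.FT.
  F...FT
  TF.FTT
  TTFT.T
Step 3: 7 trees catch fire, 8 burn out
  ...FTT
  ....F.
  .....F
  F...FT
  TF.F.T

...FTT
....F.
.....F
F...FT
TF.F.T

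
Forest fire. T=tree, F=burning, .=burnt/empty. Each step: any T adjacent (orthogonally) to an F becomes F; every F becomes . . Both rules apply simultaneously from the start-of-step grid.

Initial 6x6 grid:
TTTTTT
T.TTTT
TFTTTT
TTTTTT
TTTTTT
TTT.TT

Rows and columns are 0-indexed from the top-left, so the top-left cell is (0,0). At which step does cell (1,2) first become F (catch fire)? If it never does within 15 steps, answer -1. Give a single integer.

Step 1: cell (1,2)='T' (+3 fires, +1 burnt)
Step 2: cell (1,2)='F' (+6 fires, +3 burnt)
  -> target ignites at step 2
Step 3: cell (1,2)='.' (+8 fires, +6 burnt)
Step 4: cell (1,2)='.' (+8 fires, +8 burnt)
Step 5: cell (1,2)='.' (+4 fires, +8 burnt)
Step 6: cell (1,2)='.' (+3 fires, +4 burnt)
Step 7: cell (1,2)='.' (+1 fires, +3 burnt)
Step 8: cell (1,2)='.' (+0 fires, +1 burnt)
  fire out at step 8

2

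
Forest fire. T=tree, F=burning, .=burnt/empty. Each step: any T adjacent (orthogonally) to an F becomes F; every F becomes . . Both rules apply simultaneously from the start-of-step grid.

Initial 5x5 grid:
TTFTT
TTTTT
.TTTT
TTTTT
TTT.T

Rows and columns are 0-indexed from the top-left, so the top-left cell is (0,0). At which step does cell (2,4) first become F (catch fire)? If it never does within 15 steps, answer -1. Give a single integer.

Step 1: cell (2,4)='T' (+3 fires, +1 burnt)
Step 2: cell (2,4)='T' (+5 fires, +3 burnt)
Step 3: cell (2,4)='T' (+5 fires, +5 burnt)
Step 4: cell (2,4)='F' (+4 fires, +5 burnt)
  -> target ignites at step 4
Step 5: cell (2,4)='.' (+3 fires, +4 burnt)
Step 6: cell (2,4)='.' (+2 fires, +3 burnt)
Step 7: cell (2,4)='.' (+0 fires, +2 burnt)
  fire out at step 7

4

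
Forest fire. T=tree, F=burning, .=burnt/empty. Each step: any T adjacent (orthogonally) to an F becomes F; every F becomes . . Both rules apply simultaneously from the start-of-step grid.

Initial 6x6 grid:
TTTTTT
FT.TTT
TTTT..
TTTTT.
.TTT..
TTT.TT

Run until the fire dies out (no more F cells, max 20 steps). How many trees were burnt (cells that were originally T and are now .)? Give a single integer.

Answer: 25

Derivation:
Step 1: +3 fires, +1 burnt (F count now 3)
Step 2: +3 fires, +3 burnt (F count now 3)
Step 3: +3 fires, +3 burnt (F count now 3)
Step 4: +4 fires, +3 burnt (F count now 4)
Step 5: +5 fires, +4 burnt (F count now 5)
Step 6: +6 fires, +5 burnt (F count now 6)
Step 7: +1 fires, +6 burnt (F count now 1)
Step 8: +0 fires, +1 burnt (F count now 0)
Fire out after step 8
Initially T: 27, now '.': 34
Total burnt (originally-T cells now '.'): 25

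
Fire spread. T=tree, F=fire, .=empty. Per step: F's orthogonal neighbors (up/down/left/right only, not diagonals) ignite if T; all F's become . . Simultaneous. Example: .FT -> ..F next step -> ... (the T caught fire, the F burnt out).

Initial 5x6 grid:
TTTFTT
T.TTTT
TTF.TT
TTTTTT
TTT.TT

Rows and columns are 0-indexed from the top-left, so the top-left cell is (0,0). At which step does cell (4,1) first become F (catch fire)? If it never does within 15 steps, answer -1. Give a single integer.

Step 1: cell (4,1)='T' (+6 fires, +2 burnt)
Step 2: cell (4,1)='T' (+7 fires, +6 burnt)
Step 3: cell (4,1)='F' (+7 fires, +7 burnt)
  -> target ignites at step 3
Step 4: cell (4,1)='.' (+4 fires, +7 burnt)
Step 5: cell (4,1)='.' (+1 fires, +4 burnt)
Step 6: cell (4,1)='.' (+0 fires, +1 burnt)
  fire out at step 6

3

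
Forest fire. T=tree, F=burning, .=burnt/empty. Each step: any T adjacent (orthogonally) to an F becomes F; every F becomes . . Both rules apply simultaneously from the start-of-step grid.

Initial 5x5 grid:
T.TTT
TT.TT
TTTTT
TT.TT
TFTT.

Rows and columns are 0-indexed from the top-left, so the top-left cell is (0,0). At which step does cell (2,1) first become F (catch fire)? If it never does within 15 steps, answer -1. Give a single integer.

Step 1: cell (2,1)='T' (+3 fires, +1 burnt)
Step 2: cell (2,1)='F' (+3 fires, +3 burnt)
  -> target ignites at step 2
Step 3: cell (2,1)='.' (+4 fires, +3 burnt)
Step 4: cell (2,1)='.' (+3 fires, +4 burnt)
Step 5: cell (2,1)='.' (+3 fires, +3 burnt)
Step 6: cell (2,1)='.' (+2 fires, +3 burnt)
Step 7: cell (2,1)='.' (+2 fires, +2 burnt)
Step 8: cell (2,1)='.' (+0 fires, +2 burnt)
  fire out at step 8

2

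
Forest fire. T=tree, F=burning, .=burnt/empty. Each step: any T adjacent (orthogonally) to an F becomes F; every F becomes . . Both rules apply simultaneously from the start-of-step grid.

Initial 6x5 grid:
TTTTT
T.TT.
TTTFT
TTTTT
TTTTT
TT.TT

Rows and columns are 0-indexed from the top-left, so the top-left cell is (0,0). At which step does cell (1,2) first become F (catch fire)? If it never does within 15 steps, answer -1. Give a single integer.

Step 1: cell (1,2)='T' (+4 fires, +1 burnt)
Step 2: cell (1,2)='F' (+6 fires, +4 burnt)
  -> target ignites at step 2
Step 3: cell (1,2)='.' (+7 fires, +6 burnt)
Step 4: cell (1,2)='.' (+5 fires, +7 burnt)
Step 5: cell (1,2)='.' (+3 fires, +5 burnt)
Step 6: cell (1,2)='.' (+1 fires, +3 burnt)
Step 7: cell (1,2)='.' (+0 fires, +1 burnt)
  fire out at step 7

2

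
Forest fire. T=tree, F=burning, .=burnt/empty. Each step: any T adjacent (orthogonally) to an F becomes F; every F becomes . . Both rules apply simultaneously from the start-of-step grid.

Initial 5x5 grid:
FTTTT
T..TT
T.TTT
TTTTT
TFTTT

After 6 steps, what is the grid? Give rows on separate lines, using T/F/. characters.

Step 1: 5 trees catch fire, 2 burn out
  .FTTT
  F..TT
  T.TTT
  TFTTT
  F.FTT
Step 2: 5 trees catch fire, 5 burn out
  ..FTT
  ...TT
  F.TTT
  F.FTT
  ...FT
Step 3: 4 trees catch fire, 5 burn out
  ...FT
  ...TT
  ..FTT
  ...FT
  ....F
Step 4: 4 trees catch fire, 4 burn out
  ....F
  ...FT
  ...FT
  ....F
  .....
Step 5: 2 trees catch fire, 4 burn out
  .....
  ....F
  ....F
  .....
  .....
Step 6: 0 trees catch fire, 2 burn out
  .....
  .....
  .....
  .....
  .....

.....
.....
.....
.....
.....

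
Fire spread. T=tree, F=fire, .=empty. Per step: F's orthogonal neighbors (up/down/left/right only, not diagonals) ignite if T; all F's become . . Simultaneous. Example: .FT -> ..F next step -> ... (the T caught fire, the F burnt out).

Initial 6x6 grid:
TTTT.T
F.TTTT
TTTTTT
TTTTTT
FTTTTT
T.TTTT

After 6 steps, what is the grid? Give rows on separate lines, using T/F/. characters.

Step 1: 5 trees catch fire, 2 burn out
  FTTT.T
  ..TTTT
  FTTTTT
  FTTTTT
  .FTTTT
  F.TTTT
Step 2: 4 trees catch fire, 5 burn out
  .FTT.T
  ..TTTT
  .FTTTT
  .FTTTT
  ..FTTT
  ..TTTT
Step 3: 5 trees catch fire, 4 burn out
  ..FT.T
  ..TTTT
  ..FTTT
  ..FTTT
  ...FTT
  ..FTTT
Step 4: 6 trees catch fire, 5 burn out
  ...F.T
  ..FTTT
  ...FTT
  ...FTT
  ....FT
  ...FTT
Step 5: 5 trees catch fire, 6 burn out
  .....T
  ...FTT
  ....FT
  ....FT
  .....F
  ....FT
Step 6: 4 trees catch fire, 5 burn out
  .....T
  ....FT
  .....F
  .....F
  ......
  .....F

.....T
....FT
.....F
.....F
......
.....F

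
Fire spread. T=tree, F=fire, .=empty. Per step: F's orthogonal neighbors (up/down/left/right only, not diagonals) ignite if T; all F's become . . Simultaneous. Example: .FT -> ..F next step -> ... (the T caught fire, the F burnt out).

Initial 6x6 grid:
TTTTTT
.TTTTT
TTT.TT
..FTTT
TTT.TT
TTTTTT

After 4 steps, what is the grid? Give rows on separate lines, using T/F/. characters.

Step 1: 3 trees catch fire, 1 burn out
  TTTTTT
  .TTTTT
  TTF.TT
  ...FTT
  TTF.TT
  TTTTTT
Step 2: 5 trees catch fire, 3 burn out
  TTTTTT
  .TFTTT
  TF..TT
  ....FT
  TF..TT
  TTFTTT
Step 3: 10 trees catch fire, 5 burn out
  TTFTTT
  .F.FTT
  F...FT
  .....F
  F...FT
  TF.FTT
Step 4: 7 trees catch fire, 10 burn out
  TF.FTT
  ....FT
  .....F
  ......
  .....F
  F...FT

TF.FTT
....FT
.....F
......
.....F
F...FT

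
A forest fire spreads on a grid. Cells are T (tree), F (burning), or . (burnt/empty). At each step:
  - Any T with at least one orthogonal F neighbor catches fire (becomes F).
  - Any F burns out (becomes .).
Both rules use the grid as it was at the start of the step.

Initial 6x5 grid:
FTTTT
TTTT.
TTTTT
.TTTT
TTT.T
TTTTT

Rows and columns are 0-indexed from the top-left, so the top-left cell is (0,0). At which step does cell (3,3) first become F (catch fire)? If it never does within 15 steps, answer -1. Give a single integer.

Step 1: cell (3,3)='T' (+2 fires, +1 burnt)
Step 2: cell (3,3)='T' (+3 fires, +2 burnt)
Step 3: cell (3,3)='T' (+3 fires, +3 burnt)
Step 4: cell (3,3)='T' (+4 fires, +3 burnt)
Step 5: cell (3,3)='T' (+3 fires, +4 burnt)
Step 6: cell (3,3)='F' (+5 fires, +3 burnt)
  -> target ignites at step 6
Step 7: cell (3,3)='.' (+3 fires, +5 burnt)
Step 8: cell (3,3)='.' (+2 fires, +3 burnt)
Step 9: cell (3,3)='.' (+1 fires, +2 burnt)
Step 10: cell (3,3)='.' (+0 fires, +1 burnt)
  fire out at step 10

6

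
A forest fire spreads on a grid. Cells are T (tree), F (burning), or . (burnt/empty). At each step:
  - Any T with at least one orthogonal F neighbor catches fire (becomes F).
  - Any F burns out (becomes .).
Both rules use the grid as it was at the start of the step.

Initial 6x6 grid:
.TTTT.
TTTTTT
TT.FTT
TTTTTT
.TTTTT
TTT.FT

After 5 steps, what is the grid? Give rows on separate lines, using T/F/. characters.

Step 1: 5 trees catch fire, 2 burn out
  .TTTT.
  TTTFTT
  TT..FT
  TTTFTT
  .TTTFT
  TTT..F
Step 2: 8 trees catch fire, 5 burn out
  .TTFT.
  TTF.FT
  TT...F
  TTF.FT
  .TTF.F
  TTT...
Step 3: 7 trees catch fire, 8 burn out
  .TF.F.
  TF...F
  TT....
  TF...F
  .TF...
  TTT...
Step 4: 6 trees catch fire, 7 burn out
  .F....
  F.....
  TF....
  F.....
  .F....
  TTF...
Step 5: 2 trees catch fire, 6 burn out
  ......
  ......
  F.....
  ......
  ......
  TF....

......
......
F.....
......
......
TF....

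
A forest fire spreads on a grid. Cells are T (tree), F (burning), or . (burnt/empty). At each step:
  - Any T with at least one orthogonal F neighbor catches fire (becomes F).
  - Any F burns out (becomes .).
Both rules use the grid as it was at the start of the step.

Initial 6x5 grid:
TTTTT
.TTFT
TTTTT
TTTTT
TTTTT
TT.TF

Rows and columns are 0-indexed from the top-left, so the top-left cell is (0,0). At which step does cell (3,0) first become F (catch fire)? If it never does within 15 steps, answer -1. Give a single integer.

Step 1: cell (3,0)='T' (+6 fires, +2 burnt)
Step 2: cell (3,0)='T' (+8 fires, +6 burnt)
Step 3: cell (3,0)='T' (+4 fires, +8 burnt)
Step 4: cell (3,0)='T' (+4 fires, +4 burnt)
Step 5: cell (3,0)='F' (+3 fires, +4 burnt)
  -> target ignites at step 5
Step 6: cell (3,0)='.' (+1 fires, +3 burnt)
Step 7: cell (3,0)='.' (+0 fires, +1 burnt)
  fire out at step 7

5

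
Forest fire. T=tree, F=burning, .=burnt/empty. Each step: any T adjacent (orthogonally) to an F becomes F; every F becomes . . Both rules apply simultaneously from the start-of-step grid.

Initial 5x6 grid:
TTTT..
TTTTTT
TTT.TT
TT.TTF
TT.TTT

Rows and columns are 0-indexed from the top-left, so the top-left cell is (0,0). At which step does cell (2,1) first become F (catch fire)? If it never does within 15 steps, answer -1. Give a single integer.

Step 1: cell (2,1)='T' (+3 fires, +1 burnt)
Step 2: cell (2,1)='T' (+4 fires, +3 burnt)
Step 3: cell (2,1)='T' (+2 fires, +4 burnt)
Step 4: cell (2,1)='T' (+1 fires, +2 burnt)
Step 5: cell (2,1)='T' (+2 fires, +1 burnt)
Step 6: cell (2,1)='T' (+3 fires, +2 burnt)
Step 7: cell (2,1)='F' (+3 fires, +3 burnt)
  -> target ignites at step 7
Step 8: cell (2,1)='.' (+3 fires, +3 burnt)
Step 9: cell (2,1)='.' (+2 fires, +3 burnt)
Step 10: cell (2,1)='.' (+1 fires, +2 burnt)
Step 11: cell (2,1)='.' (+0 fires, +1 burnt)
  fire out at step 11

7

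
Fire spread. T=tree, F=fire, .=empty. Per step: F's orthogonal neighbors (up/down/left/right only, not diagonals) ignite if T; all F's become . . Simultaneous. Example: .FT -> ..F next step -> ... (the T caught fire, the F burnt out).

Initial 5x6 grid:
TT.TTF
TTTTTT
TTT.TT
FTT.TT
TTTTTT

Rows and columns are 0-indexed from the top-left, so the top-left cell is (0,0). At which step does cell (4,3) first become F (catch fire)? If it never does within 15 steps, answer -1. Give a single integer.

Step 1: cell (4,3)='T' (+5 fires, +2 burnt)
Step 2: cell (4,3)='T' (+7 fires, +5 burnt)
Step 3: cell (4,3)='T' (+7 fires, +7 burnt)
Step 4: cell (4,3)='F' (+5 fires, +7 burnt)
  -> target ignites at step 4
Step 5: cell (4,3)='.' (+1 fires, +5 burnt)
Step 6: cell (4,3)='.' (+0 fires, +1 burnt)
  fire out at step 6

4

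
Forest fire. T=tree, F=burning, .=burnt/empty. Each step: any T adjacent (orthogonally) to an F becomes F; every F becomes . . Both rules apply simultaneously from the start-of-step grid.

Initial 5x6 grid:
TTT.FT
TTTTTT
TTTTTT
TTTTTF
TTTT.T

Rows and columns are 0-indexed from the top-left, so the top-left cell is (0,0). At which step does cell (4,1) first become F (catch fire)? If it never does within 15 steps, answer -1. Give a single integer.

Step 1: cell (4,1)='T' (+5 fires, +2 burnt)
Step 2: cell (4,1)='T' (+4 fires, +5 burnt)
Step 3: cell (4,1)='T' (+4 fires, +4 burnt)
Step 4: cell (4,1)='T' (+5 fires, +4 burnt)
Step 5: cell (4,1)='F' (+5 fires, +5 burnt)
  -> target ignites at step 5
Step 6: cell (4,1)='.' (+3 fires, +5 burnt)
Step 7: cell (4,1)='.' (+0 fires, +3 burnt)
  fire out at step 7

5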